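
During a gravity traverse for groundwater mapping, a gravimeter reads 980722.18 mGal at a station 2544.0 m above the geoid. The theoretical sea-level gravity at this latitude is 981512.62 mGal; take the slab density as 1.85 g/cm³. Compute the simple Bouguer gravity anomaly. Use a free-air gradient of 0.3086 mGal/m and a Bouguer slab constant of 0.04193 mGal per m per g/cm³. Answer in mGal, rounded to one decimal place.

-202.7

Free-air correction = 0.3086 × 2544.0 = 785.08 mGal
Free-air anomaly = 980722.18 − 981512.62 + (785.08) = -5.36 mGal
Bouguer slab correction = 0.04193 × 1.85 × 2544.0 = 197.34 mGal
Simple Bouguer anomaly = -5.36 − (197.34) = -202.70 mGal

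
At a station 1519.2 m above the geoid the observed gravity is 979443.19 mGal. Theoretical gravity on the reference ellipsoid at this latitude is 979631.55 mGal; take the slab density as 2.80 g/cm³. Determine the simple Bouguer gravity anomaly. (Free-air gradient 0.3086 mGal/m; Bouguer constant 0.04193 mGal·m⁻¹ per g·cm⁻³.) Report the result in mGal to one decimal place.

Free-air correction = 0.3086 × 1519.2 = 468.83 mGal
Free-air anomaly = 979443.19 − 979631.55 + (468.83) = 280.47 mGal
Bouguer slab correction = 0.04193 × 2.80 × 1519.2 = 178.36 mGal
Simple Bouguer anomaly = 280.47 − (178.36) = 102.11 mGal

102.1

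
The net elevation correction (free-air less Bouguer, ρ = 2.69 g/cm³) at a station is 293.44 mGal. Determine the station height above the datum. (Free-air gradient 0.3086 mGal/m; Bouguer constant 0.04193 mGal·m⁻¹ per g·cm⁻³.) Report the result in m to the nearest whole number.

Combined gradient = 0.3086 − 0.04193 × 2.69 = 0.1958083 mGal/m
h = 293.44 / 0.1958083 = 1498.61 m

1499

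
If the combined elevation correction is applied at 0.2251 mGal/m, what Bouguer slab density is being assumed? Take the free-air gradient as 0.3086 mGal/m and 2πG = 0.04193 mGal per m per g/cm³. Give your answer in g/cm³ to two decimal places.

1.99

0.2251 = 0.3086 − 0.04193 × ρ
ρ = (0.3086 − 0.2251) / 0.04193 = 1.99 g/cm³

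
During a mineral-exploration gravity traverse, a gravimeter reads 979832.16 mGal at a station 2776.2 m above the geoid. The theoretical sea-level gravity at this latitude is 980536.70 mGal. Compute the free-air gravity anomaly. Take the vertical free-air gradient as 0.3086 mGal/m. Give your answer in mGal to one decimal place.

Free-air correction = 0.3086 × 2776.2 = 856.74 mGal
Free-air anomaly = 979832.16 − 980536.70 + (856.74) = 152.20 mGal

152.2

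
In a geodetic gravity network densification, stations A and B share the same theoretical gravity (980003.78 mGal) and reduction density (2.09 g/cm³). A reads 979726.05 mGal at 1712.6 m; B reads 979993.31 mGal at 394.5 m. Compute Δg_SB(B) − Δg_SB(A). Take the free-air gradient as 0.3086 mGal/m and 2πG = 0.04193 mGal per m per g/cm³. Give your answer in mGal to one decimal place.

Δg_SB(A) = 979726.05 − 980003.78 + 0.3086×1712.6 − 0.04193×2.09×1712.6 = 100.70 mGal
Δg_SB(B) = 979993.31 − 980003.78 + 0.3086×394.5 − 0.04193×2.09×394.5 = 76.70 mGal
Difference = 76.70 − (100.70) = -24.00 mGal

-24.0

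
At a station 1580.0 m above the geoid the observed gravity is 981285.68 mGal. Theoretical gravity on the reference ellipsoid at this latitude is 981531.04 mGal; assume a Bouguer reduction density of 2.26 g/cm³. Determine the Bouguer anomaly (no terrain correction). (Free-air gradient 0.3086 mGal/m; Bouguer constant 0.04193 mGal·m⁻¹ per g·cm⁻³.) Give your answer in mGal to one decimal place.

Free-air correction = 0.3086 × 1580.0 = 487.59 mGal
Free-air anomaly = 981285.68 − 981531.04 + (487.59) = 242.23 mGal
Bouguer slab correction = 0.04193 × 2.26 × 1580.0 = 149.72 mGal
Simple Bouguer anomaly = 242.23 − (149.72) = 92.51 mGal

92.5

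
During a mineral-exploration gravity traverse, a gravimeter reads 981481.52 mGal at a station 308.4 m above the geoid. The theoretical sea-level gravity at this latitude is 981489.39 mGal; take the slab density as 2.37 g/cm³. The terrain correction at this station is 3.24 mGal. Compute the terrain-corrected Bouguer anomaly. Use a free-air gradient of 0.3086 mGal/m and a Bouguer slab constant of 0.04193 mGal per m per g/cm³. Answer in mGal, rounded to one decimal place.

59.9

Free-air correction = 0.3086 × 308.4 = 95.17 mGal
Free-air anomaly = 981481.52 − 981489.39 + (95.17) = 87.30 mGal
Bouguer slab correction = 0.04193 × 2.37 × 308.4 = 30.65 mGal
Simple Bouguer anomaly = 87.30 − (30.65) = 56.65 mGal
Complete Bouguer anomaly = 56.65 + 3.24 = 59.89 mGal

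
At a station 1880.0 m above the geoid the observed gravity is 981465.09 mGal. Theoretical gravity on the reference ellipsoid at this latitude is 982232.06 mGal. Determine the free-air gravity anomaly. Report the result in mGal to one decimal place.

-186.8

Free-air correction = 0.3086 × 1880.0 = 580.17 mGal
Free-air anomaly = 981465.09 − 982232.06 + (580.17) = -186.80 mGal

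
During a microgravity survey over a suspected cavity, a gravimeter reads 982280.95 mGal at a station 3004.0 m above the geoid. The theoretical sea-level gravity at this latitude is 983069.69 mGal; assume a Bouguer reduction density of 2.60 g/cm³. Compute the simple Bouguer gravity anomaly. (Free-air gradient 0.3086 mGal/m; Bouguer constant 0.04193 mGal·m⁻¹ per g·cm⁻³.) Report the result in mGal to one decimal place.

-189.2

Free-air correction = 0.3086 × 3004.0 = 927.03 mGal
Free-air anomaly = 982280.95 − 983069.69 + (927.03) = 138.29 mGal
Bouguer slab correction = 0.04193 × 2.60 × 3004.0 = 327.49 mGal
Simple Bouguer anomaly = 138.29 − (327.49) = -189.20 mGal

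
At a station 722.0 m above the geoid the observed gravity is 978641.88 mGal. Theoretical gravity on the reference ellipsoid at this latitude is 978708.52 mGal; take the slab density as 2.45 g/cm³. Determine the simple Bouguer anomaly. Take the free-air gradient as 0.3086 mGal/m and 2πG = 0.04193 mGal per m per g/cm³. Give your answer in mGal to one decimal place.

Free-air correction = 0.3086 × 722.0 = 222.81 mGal
Free-air anomaly = 978641.88 − 978708.52 + (222.81) = 156.17 mGal
Bouguer slab correction = 0.04193 × 2.45 × 722.0 = 74.17 mGal
Simple Bouguer anomaly = 156.17 − (74.17) = 82.00 mGal

82.0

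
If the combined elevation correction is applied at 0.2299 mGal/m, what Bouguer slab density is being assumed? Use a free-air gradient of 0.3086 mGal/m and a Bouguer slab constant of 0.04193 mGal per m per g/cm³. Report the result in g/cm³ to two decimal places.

1.88

0.2299 = 0.3086 − 0.04193 × ρ
ρ = (0.3086 − 0.2299) / 0.04193 = 1.88 g/cm³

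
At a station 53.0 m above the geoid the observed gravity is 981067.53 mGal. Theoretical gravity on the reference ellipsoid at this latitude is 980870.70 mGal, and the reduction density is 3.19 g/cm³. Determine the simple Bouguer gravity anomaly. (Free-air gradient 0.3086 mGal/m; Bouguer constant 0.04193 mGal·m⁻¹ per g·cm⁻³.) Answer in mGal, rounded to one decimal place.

206.1

Free-air correction = 0.3086 × 53.0 = 16.36 mGal
Free-air anomaly = 981067.53 − 980870.70 + (16.36) = 213.19 mGal
Bouguer slab correction = 0.04193 × 3.19 × 53.0 = 7.09 mGal
Simple Bouguer anomaly = 213.19 − (7.09) = 206.10 mGal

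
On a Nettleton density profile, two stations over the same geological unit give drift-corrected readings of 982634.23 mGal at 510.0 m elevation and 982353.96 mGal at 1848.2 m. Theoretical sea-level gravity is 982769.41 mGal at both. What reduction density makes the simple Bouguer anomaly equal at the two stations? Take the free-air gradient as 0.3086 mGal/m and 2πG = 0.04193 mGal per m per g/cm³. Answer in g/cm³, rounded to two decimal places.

Δg_obs = 982353.96 − 982634.23 = -280.27 mGal over Δh = 1848.2 − 510.0 = 1338.2 m
Equal Bouguer anomalies ⇒ Δg_obs + (0.3086 − 0.04193ρ)·Δh = 0
0.3086 − 0.04193ρ = −Δg_obs/Δh = 0.20944
ρ = (0.3086 − 0.20944) / 0.04193 = 2.36 g/cm³

2.36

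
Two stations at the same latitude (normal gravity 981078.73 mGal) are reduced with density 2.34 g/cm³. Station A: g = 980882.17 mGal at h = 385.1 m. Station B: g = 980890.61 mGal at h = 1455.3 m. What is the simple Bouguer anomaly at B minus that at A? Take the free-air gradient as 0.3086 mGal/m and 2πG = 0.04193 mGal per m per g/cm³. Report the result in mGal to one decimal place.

Δg_SB(A) = 980882.17 − 981078.73 + 0.3086×385.1 − 0.04193×2.34×385.1 = -115.50 mGal
Δg_SB(B) = 980890.61 − 981078.73 + 0.3086×1455.3 − 0.04193×2.34×1455.3 = 118.20 mGal
Difference = 118.20 − (-115.50) = 233.70 mGal

233.7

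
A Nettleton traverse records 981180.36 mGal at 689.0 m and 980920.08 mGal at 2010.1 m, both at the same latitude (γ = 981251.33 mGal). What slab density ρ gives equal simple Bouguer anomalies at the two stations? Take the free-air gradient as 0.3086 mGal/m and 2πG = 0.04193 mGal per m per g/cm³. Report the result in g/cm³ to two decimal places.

2.66

Δg_obs = 980920.08 − 981180.36 = -260.28 mGal over Δh = 2010.1 − 689.0 = 1321.1 m
Equal Bouguer anomalies ⇒ Δg_obs + (0.3086 − 0.04193ρ)·Δh = 0
0.3086 − 0.04193ρ = −Δg_obs/Δh = 0.19702
ρ = (0.3086 − 0.19702) / 0.04193 = 2.66 g/cm³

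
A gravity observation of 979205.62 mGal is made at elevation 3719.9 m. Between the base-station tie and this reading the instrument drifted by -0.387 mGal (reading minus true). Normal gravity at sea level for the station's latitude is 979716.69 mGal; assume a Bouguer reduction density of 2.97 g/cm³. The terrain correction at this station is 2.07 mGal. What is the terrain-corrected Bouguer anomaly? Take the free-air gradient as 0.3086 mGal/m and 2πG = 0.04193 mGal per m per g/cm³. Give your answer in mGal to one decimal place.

176.1

Drift-corrected reading = 979205.62 − (-0.387) = 979206.007 mGal
Free-air correction = 0.3086 × 3719.9 = 1147.96 mGal
Free-air anomaly = 979206.007 − 979716.69 + (1147.96) = 637.277 mGal
Bouguer slab correction = 0.04193 × 2.97 × 3719.9 = 463.25 mGal
Simple Bouguer anomaly = 637.277 − (463.25) = 174.027 mGal
Complete Bouguer anomaly = 174.027 + 2.07 = 176.097 mGal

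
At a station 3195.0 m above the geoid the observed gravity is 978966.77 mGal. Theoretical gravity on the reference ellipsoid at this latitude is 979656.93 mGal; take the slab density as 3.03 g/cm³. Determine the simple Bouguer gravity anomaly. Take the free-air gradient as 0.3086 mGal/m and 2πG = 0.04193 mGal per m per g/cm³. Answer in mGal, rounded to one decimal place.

Free-air correction = 0.3086 × 3195.0 = 985.98 mGal
Free-air anomaly = 978966.77 − 979656.93 + (985.98) = 295.82 mGal
Bouguer slab correction = 0.04193 × 3.03 × 3195.0 = 405.92 mGal
Simple Bouguer anomaly = 295.82 − (405.92) = -110.10 mGal

-110.1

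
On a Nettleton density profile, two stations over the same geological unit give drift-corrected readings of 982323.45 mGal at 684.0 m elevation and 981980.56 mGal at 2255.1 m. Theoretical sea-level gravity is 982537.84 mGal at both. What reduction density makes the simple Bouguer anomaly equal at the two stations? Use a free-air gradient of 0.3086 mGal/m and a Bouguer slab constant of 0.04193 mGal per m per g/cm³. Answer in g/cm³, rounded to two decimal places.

2.15

Δg_obs = 981980.56 − 982323.45 = -342.89 mGal over Δh = 2255.1 − 684.0 = 1571.1 m
Equal Bouguer anomalies ⇒ Δg_obs + (0.3086 − 0.04193ρ)·Δh = 0
0.3086 − 0.04193ρ = −Δg_obs/Δh = 0.21825
ρ = (0.3086 − 0.21825) / 0.04193 = 2.15 g/cm³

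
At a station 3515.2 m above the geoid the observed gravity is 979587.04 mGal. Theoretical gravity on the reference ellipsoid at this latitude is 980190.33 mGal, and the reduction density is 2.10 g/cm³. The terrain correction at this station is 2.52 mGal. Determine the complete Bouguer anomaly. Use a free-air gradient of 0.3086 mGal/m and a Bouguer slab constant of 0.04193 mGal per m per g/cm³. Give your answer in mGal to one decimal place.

174.5

Free-air correction = 0.3086 × 3515.2 = 1084.79 mGal
Free-air anomaly = 979587.04 − 980190.33 + (1084.79) = 481.50 mGal
Bouguer slab correction = 0.04193 × 2.10 × 3515.2 = 309.52 mGal
Simple Bouguer anomaly = 481.50 − (309.52) = 171.98 mGal
Complete Bouguer anomaly = 171.98 + 2.52 = 174.50 mGal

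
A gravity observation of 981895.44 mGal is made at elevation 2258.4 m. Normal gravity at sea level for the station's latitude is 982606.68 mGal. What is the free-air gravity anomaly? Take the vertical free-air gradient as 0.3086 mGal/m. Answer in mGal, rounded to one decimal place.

-14.3

Free-air correction = 0.3086 × 2258.4 = 696.94 mGal
Free-air anomaly = 981895.44 − 982606.68 + (696.94) = -14.30 mGal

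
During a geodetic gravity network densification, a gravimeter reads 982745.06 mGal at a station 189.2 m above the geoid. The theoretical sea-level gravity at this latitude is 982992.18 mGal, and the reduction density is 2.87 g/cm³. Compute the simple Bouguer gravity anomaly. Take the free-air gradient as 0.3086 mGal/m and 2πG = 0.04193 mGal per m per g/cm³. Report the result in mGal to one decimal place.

-211.5

Free-air correction = 0.3086 × 189.2 = 58.39 mGal
Free-air anomaly = 982745.06 − 982992.18 + (58.39) = -188.73 mGal
Bouguer slab correction = 0.04193 × 2.87 × 189.2 = 22.77 mGal
Simple Bouguer anomaly = -188.73 − (22.77) = -211.50 mGal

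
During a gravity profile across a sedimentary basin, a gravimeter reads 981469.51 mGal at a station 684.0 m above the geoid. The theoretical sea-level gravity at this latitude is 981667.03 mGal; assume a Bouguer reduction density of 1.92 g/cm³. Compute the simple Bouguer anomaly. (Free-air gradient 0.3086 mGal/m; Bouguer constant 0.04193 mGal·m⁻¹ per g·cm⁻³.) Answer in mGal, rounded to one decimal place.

-41.5

Free-air correction = 0.3086 × 684.0 = 211.08 mGal
Free-air anomaly = 981469.51 − 981667.03 + (211.08) = 13.56 mGal
Bouguer slab correction = 0.04193 × 1.92 × 684.0 = 55.07 mGal
Simple Bouguer anomaly = 13.56 − (55.07) = -41.51 mGal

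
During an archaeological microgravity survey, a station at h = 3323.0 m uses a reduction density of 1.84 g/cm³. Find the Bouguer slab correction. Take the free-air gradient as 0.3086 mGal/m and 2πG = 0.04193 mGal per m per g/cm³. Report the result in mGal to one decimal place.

Bouguer slab correction = 0.04193 × 1.84 × 3323.0 = 256.4 mGal

256.4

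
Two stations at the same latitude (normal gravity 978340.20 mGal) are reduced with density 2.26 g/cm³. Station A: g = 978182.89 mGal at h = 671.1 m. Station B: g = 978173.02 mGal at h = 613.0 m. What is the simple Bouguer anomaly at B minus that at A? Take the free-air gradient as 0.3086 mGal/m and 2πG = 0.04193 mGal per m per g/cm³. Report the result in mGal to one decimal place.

-22.3

Δg_SB(A) = 978182.89 − 978340.20 + 0.3086×671.1 − 0.04193×2.26×671.1 = -13.80 mGal
Δg_SB(B) = 978173.02 − 978340.20 + 0.3086×613.0 − 0.04193×2.26×613.0 = -36.10 mGal
Difference = -36.10 − (-13.80) = -22.30 mGal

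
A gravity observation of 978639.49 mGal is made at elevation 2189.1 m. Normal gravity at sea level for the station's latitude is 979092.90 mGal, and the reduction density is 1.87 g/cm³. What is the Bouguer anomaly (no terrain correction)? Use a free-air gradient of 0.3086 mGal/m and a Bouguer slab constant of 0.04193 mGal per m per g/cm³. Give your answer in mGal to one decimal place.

Free-air correction = 0.3086 × 2189.1 = 675.56 mGal
Free-air anomaly = 978639.49 − 979092.90 + (675.56) = 222.15 mGal
Bouguer slab correction = 0.04193 × 1.87 × 2189.1 = 171.65 mGal
Simple Bouguer anomaly = 222.15 − (171.65) = 50.50 mGal

50.5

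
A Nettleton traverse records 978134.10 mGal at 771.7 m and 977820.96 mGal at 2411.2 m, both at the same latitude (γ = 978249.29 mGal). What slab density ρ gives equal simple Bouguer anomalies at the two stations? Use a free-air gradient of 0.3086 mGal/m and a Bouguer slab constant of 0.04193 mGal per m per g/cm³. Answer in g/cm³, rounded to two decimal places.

2.80

Δg_obs = 977820.96 − 978134.10 = -313.14 mGal over Δh = 2411.2 − 771.7 = 1639.5 m
Equal Bouguer anomalies ⇒ Δg_obs + (0.3086 − 0.04193ρ)·Δh = 0
0.3086 − 0.04193ρ = −Δg_obs/Δh = 0.19100
ρ = (0.3086 − 0.19100) / 0.04193 = 2.80 g/cm³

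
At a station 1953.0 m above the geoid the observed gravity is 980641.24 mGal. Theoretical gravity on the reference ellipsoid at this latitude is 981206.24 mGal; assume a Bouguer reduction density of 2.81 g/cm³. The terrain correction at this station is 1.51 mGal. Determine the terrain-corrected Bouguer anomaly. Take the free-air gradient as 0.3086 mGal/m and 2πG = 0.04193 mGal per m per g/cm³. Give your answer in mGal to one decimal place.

-190.9

Free-air correction = 0.3086 × 1953.0 = 602.70 mGal
Free-air anomaly = 980641.24 − 981206.24 + (602.70) = 37.70 mGal
Bouguer slab correction = 0.04193 × 2.81 × 1953.0 = 230.11 mGal
Simple Bouguer anomaly = 37.70 − (230.11) = -192.41 mGal
Complete Bouguer anomaly = -192.41 + 1.51 = -190.90 mGal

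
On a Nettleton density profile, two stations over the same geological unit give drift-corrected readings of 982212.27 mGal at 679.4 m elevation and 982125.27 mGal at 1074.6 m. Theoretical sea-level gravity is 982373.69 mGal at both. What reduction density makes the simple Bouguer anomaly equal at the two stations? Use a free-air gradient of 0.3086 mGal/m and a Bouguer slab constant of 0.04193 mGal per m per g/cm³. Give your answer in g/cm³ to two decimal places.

Δg_obs = 982125.27 − 982212.27 = -87.00 mGal over Δh = 1074.6 − 679.4 = 395.2 m
Equal Bouguer anomalies ⇒ Δg_obs + (0.3086 − 0.04193ρ)·Δh = 0
0.3086 − 0.04193ρ = −Δg_obs/Δh = 0.22014
ρ = (0.3086 − 0.22014) / 0.04193 = 2.11 g/cm³

2.11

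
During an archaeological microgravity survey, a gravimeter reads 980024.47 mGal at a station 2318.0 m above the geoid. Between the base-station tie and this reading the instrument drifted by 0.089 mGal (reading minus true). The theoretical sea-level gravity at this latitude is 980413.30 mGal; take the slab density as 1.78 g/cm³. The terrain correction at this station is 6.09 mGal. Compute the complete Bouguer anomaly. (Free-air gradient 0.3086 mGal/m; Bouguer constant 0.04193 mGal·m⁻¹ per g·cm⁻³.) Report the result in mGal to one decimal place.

Drift-corrected reading = 980024.47 − (0.089) = 980024.381 mGal
Free-air correction = 0.3086 × 2318.0 = 715.33 mGal
Free-air anomaly = 980024.381 − 980413.30 + (715.33) = 326.411 mGal
Bouguer slab correction = 0.04193 × 1.78 × 2318.0 = 173.00 mGal
Simple Bouguer anomaly = 326.411 − (173.00) = 153.411 mGal
Complete Bouguer anomaly = 153.411 + 6.09 = 159.501 mGal

159.5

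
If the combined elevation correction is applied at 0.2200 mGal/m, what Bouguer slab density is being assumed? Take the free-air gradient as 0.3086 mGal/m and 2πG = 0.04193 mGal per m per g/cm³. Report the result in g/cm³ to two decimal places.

2.11

0.2200 = 0.3086 − 0.04193 × ρ
ρ = (0.3086 − 0.2200) / 0.04193 = 2.11 g/cm³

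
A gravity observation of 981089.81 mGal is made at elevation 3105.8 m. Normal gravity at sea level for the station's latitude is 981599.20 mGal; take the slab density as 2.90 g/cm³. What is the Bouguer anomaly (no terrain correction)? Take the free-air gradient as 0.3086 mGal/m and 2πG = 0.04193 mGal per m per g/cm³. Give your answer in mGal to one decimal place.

Free-air correction = 0.3086 × 3105.8 = 958.45 mGal
Free-air anomaly = 981089.81 − 981599.20 + (958.45) = 449.06 mGal
Bouguer slab correction = 0.04193 × 2.90 × 3105.8 = 377.66 mGal
Simple Bouguer anomaly = 449.06 − (377.66) = 71.40 mGal

71.4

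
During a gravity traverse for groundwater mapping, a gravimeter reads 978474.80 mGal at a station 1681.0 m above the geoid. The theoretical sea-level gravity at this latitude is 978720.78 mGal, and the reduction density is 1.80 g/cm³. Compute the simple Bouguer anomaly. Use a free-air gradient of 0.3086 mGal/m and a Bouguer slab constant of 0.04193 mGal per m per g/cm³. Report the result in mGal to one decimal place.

145.9

Free-air correction = 0.3086 × 1681.0 = 518.76 mGal
Free-air anomaly = 978474.80 − 978720.78 + (518.76) = 272.78 mGal
Bouguer slab correction = 0.04193 × 1.80 × 1681.0 = 126.87 mGal
Simple Bouguer anomaly = 272.78 − (126.87) = 145.91 mGal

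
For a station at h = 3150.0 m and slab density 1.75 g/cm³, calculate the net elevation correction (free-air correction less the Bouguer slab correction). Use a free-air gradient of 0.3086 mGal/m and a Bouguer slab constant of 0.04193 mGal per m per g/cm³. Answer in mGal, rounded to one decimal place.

741.0

Combined gradient = 0.3086 − 0.04193 × 1.75 = 0.2352225 mGal/m
Combined elevation correction = 0.2352225 × 3150.0 = 741.0 mGal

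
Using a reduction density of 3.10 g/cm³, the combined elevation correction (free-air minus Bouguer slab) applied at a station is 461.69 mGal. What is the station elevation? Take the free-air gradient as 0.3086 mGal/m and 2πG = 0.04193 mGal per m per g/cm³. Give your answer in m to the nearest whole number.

Combined gradient = 0.3086 − 0.04193 × 3.10 = 0.1786170 mGal/m
h = 461.69 / 0.1786170 = 2584.80 m

2585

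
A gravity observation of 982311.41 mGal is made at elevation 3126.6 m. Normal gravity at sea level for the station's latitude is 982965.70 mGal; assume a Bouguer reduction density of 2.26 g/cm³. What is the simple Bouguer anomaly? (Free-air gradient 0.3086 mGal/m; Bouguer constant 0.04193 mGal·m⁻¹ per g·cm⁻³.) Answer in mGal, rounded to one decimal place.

Free-air correction = 0.3086 × 3126.6 = 964.87 mGal
Free-air anomaly = 982311.41 − 982965.70 + (964.87) = 310.58 mGal
Bouguer slab correction = 0.04193 × 2.26 × 3126.6 = 296.28 mGal
Simple Bouguer anomaly = 310.58 − (296.28) = 14.30 mGal

14.3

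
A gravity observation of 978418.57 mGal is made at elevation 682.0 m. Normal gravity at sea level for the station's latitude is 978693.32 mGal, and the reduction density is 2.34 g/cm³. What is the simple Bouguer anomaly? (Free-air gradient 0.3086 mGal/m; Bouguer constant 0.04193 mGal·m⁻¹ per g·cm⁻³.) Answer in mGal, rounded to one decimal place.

Free-air correction = 0.3086 × 682.0 = 210.47 mGal
Free-air anomaly = 978418.57 − 978693.32 + (210.47) = -64.28 mGal
Bouguer slab correction = 0.04193 × 2.34 × 682.0 = 66.92 mGal
Simple Bouguer anomaly = -64.28 − (66.92) = -131.20 mGal

-131.2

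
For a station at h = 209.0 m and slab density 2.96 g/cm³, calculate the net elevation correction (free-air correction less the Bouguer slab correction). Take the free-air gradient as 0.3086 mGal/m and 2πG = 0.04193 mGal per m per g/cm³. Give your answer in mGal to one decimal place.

38.6

Combined gradient = 0.3086 − 0.04193 × 2.96 = 0.1844872 mGal/m
Combined elevation correction = 0.1844872 × 209.0 = 38.6 mGal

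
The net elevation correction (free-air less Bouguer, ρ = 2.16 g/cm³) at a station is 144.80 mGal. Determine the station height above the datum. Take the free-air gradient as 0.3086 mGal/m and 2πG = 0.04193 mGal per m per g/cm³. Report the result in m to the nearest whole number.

664

Combined gradient = 0.3086 − 0.04193 × 2.16 = 0.2180312 mGal/m
h = 144.80 / 0.2180312 = 664.13 m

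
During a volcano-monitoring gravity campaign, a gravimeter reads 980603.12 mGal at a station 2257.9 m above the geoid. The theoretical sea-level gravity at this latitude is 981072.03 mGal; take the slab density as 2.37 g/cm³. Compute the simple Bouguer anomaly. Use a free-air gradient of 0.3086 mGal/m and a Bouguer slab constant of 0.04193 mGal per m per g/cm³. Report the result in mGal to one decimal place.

Free-air correction = 0.3086 × 2257.9 = 696.79 mGal
Free-air anomaly = 980603.12 − 981072.03 + (696.79) = 227.88 mGal
Bouguer slab correction = 0.04193 × 2.37 × 2257.9 = 224.38 mGal
Simple Bouguer anomaly = 227.88 − (224.38) = 3.50 mGal

3.5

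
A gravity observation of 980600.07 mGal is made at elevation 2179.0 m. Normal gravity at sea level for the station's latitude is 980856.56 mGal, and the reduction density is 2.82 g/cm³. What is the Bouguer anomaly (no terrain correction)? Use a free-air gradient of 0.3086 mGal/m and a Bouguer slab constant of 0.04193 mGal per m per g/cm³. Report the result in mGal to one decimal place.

Free-air correction = 0.3086 × 2179.0 = 672.44 mGal
Free-air anomaly = 980600.07 − 980856.56 + (672.44) = 415.95 mGal
Bouguer slab correction = 0.04193 × 2.82 × 2179.0 = 257.65 mGal
Simple Bouguer anomaly = 415.95 − (257.65) = 158.30 mGal

158.3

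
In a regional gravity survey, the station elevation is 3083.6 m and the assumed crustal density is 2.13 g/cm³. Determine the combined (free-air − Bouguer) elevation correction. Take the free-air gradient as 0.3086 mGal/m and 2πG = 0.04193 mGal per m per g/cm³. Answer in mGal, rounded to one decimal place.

Combined gradient = 0.3086 − 0.04193 × 2.13 = 0.2192891 mGal/m
Combined elevation correction = 0.2192891 × 3083.6 = 676.2 mGal

676.2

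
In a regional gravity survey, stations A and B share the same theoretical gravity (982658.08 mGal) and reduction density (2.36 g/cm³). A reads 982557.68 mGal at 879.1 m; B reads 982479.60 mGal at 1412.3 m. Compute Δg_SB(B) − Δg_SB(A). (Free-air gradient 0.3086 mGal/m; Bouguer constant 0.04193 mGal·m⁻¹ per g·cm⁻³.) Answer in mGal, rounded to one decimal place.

33.7

Δg_SB(A) = 982557.68 − 982658.08 + 0.3086×879.1 − 0.04193×2.36×879.1 = 83.90 mGal
Δg_SB(B) = 982479.60 − 982658.08 + 0.3086×1412.3 − 0.04193×2.36×1412.3 = 117.60 mGal
Difference = 117.60 − (83.90) = 33.70 mGal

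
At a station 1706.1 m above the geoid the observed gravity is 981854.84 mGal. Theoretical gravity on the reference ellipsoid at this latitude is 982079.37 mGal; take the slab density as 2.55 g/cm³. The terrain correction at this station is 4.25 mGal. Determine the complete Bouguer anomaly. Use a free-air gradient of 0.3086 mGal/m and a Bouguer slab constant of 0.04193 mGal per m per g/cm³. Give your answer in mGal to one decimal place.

Free-air correction = 0.3086 × 1706.1 = 526.50 mGal
Free-air anomaly = 981854.84 − 982079.37 + (526.50) = 301.97 mGal
Bouguer slab correction = 0.04193 × 2.55 × 1706.1 = 182.42 mGal
Simple Bouguer anomaly = 301.97 − (182.42) = 119.55 mGal
Complete Bouguer anomaly = 119.55 + 4.25 = 123.80 mGal

123.8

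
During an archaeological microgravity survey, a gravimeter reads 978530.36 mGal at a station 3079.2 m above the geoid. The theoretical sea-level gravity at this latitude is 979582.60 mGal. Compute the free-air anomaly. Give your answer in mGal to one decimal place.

Free-air correction = 0.3086 × 3079.2 = 950.24 mGal
Free-air anomaly = 978530.36 − 979582.60 + (950.24) = -102.00 mGal

-102.0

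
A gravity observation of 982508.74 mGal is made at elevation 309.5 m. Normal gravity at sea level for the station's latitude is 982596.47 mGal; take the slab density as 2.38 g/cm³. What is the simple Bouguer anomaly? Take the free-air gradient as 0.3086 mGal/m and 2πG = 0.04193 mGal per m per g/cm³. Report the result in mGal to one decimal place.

Free-air correction = 0.3086 × 309.5 = 95.51 mGal
Free-air anomaly = 982508.74 − 982596.47 + (95.51) = 7.78 mGal
Bouguer slab correction = 0.04193 × 2.38 × 309.5 = 30.89 mGal
Simple Bouguer anomaly = 7.78 − (30.89) = -23.11 mGal

-23.1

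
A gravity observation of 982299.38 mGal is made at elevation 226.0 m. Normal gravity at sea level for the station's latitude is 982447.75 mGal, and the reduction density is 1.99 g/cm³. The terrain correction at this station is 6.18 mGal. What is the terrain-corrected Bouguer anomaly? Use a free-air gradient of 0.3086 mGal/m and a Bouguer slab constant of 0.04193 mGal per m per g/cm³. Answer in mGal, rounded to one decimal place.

-91.3

Free-air correction = 0.3086 × 226.0 = 69.74 mGal
Free-air anomaly = 982299.38 − 982447.75 + (69.74) = -78.63 mGal
Bouguer slab correction = 0.04193 × 1.99 × 226.0 = 18.86 mGal
Simple Bouguer anomaly = -78.63 − (18.86) = -97.49 mGal
Complete Bouguer anomaly = -97.49 + 6.18 = -91.31 mGal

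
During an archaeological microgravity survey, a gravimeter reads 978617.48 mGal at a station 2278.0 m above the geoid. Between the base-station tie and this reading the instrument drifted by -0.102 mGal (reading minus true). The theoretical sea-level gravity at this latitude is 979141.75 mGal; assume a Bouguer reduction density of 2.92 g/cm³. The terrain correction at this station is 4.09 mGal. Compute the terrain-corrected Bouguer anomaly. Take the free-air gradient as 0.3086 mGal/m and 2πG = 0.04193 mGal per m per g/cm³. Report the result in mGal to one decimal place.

Drift-corrected reading = 978617.48 − (-0.102) = 978617.582 mGal
Free-air correction = 0.3086 × 2278.0 = 702.99 mGal
Free-air anomaly = 978617.582 − 979141.75 + (702.99) = 178.822 mGal
Bouguer slab correction = 0.04193 × 2.92 × 2278.0 = 278.91 mGal
Simple Bouguer anomaly = 178.822 − (278.91) = -100.088 mGal
Complete Bouguer anomaly = -100.088 + 4.09 = -95.998 mGal

-96.0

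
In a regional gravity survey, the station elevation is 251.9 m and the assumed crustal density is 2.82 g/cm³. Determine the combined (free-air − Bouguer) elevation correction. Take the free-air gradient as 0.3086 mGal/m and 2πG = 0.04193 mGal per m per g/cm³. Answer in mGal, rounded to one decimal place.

Combined gradient = 0.3086 − 0.04193 × 2.82 = 0.1903574 mGal/m
Combined elevation correction = 0.1903574 × 251.9 = 48.0 mGal

48.0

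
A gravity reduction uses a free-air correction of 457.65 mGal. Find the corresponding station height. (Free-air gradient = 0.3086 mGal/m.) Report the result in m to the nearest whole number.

h = 457.65 / 0.3086 = 1482.99 m

1483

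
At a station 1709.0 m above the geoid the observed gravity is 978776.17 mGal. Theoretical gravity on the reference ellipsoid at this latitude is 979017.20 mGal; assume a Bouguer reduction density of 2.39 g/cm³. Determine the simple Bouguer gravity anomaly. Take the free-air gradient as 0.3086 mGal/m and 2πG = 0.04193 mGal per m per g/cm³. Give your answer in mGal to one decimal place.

115.1

Free-air correction = 0.3086 × 1709.0 = 527.40 mGal
Free-air anomaly = 978776.17 − 979017.20 + (527.40) = 286.37 mGal
Bouguer slab correction = 0.04193 × 2.39 × 1709.0 = 171.26 mGal
Simple Bouguer anomaly = 286.37 − (171.26) = 115.11 mGal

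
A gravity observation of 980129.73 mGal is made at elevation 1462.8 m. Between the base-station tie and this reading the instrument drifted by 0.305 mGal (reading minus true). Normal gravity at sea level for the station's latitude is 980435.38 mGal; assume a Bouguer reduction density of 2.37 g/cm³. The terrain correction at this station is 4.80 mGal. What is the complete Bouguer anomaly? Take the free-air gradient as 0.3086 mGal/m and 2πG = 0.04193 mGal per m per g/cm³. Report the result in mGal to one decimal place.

4.9

Drift-corrected reading = 980129.73 − (0.305) = 980129.425 mGal
Free-air correction = 0.3086 × 1462.8 = 451.42 mGal
Free-air anomaly = 980129.425 − 980435.38 + (451.42) = 145.465 mGal
Bouguer slab correction = 0.04193 × 2.37 × 1462.8 = 145.36 mGal
Simple Bouguer anomaly = 145.465 − (145.36) = 0.105 mGal
Complete Bouguer anomaly = 0.105 + 4.80 = 4.905 mGal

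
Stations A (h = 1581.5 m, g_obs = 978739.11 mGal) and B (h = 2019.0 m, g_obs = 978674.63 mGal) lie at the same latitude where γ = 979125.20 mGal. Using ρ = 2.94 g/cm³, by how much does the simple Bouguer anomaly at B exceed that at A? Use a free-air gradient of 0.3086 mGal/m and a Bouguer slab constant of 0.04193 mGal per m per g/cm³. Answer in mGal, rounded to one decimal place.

Δg_SB(A) = 978739.11 − 979125.20 + 0.3086×1581.5 − 0.04193×2.94×1581.5 = -93.00 mGal
Δg_SB(B) = 978674.63 − 979125.20 + 0.3086×2019.0 − 0.04193×2.94×2019.0 = -76.40 mGal
Difference = -76.40 − (-93.00) = 16.60 mGal

16.6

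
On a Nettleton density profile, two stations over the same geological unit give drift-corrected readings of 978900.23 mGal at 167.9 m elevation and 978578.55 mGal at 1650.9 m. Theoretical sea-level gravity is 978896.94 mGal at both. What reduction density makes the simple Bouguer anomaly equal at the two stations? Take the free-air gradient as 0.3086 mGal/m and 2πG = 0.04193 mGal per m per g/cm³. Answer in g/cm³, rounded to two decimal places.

Δg_obs = 978578.55 − 978900.23 = -321.68 mGal over Δh = 1650.9 − 167.9 = 1483.0 m
Equal Bouguer anomalies ⇒ Δg_obs + (0.3086 − 0.04193ρ)·Δh = 0
0.3086 − 0.04193ρ = −Δg_obs/Δh = 0.21691
ρ = (0.3086 − 0.21691) / 0.04193 = 2.19 g/cm³

2.19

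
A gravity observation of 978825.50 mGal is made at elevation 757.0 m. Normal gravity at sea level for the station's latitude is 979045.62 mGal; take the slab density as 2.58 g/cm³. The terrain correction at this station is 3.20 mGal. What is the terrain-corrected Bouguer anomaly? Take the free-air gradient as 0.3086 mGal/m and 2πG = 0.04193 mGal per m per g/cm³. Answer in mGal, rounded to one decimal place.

Free-air correction = 0.3086 × 757.0 = 233.61 mGal
Free-air anomaly = 978825.50 − 979045.62 + (233.61) = 13.49 mGal
Bouguer slab correction = 0.04193 × 2.58 × 757.0 = 81.89 mGal
Simple Bouguer anomaly = 13.49 − (81.89) = -68.40 mGal
Complete Bouguer anomaly = -68.40 + 3.20 = -65.20 mGal

-65.2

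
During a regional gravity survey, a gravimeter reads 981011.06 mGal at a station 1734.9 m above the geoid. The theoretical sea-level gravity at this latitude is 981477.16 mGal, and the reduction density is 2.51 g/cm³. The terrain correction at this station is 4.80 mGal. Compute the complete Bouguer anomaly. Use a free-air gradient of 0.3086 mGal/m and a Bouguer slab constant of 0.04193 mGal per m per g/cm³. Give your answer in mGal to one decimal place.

-108.5

Free-air correction = 0.3086 × 1734.9 = 535.39 mGal
Free-air anomaly = 981011.06 − 981477.16 + (535.39) = 69.29 mGal
Bouguer slab correction = 0.04193 × 2.51 × 1734.9 = 182.59 mGal
Simple Bouguer anomaly = 69.29 − (182.59) = -113.30 mGal
Complete Bouguer anomaly = -113.30 + 4.80 = -108.50 mGal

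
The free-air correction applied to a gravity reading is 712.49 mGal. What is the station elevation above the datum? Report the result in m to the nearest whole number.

2309

h = 712.49 / 0.3086 = 2308.78 m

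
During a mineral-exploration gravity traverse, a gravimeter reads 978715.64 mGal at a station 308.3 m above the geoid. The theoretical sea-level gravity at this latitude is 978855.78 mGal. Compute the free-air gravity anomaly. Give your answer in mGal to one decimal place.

-45.0

Free-air correction = 0.3086 × 308.3 = 95.14 mGal
Free-air anomaly = 978715.64 − 978855.78 + (95.14) = -45.00 mGal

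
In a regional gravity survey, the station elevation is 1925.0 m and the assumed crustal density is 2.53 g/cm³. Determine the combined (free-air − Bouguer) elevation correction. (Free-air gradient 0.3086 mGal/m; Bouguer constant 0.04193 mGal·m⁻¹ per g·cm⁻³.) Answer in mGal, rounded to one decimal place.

Combined gradient = 0.3086 − 0.04193 × 2.53 = 0.2025171 mGal/m
Combined elevation correction = 0.2025171 × 1925.0 = 389.8 mGal

389.8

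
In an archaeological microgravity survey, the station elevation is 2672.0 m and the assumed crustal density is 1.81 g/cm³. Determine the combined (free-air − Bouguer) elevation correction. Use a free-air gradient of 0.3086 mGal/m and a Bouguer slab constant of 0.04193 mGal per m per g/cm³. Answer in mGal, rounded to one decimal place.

Combined gradient = 0.3086 − 0.04193 × 1.81 = 0.2327067 mGal/m
Combined elevation correction = 0.2327067 × 2672.0 = 621.8 mGal

621.8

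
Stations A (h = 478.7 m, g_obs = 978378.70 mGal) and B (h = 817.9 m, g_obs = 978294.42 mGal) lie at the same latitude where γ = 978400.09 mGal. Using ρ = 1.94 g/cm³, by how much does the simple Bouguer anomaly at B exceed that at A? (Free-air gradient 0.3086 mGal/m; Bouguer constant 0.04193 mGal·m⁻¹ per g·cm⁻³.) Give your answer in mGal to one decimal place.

-7.2

Δg_SB(A) = 978378.70 − 978400.09 + 0.3086×478.7 − 0.04193×1.94×478.7 = 87.40 mGal
Δg_SB(B) = 978294.42 − 978400.09 + 0.3086×817.9 − 0.04193×1.94×817.9 = 80.20 mGal
Difference = 80.20 − (87.40) = -7.20 mGal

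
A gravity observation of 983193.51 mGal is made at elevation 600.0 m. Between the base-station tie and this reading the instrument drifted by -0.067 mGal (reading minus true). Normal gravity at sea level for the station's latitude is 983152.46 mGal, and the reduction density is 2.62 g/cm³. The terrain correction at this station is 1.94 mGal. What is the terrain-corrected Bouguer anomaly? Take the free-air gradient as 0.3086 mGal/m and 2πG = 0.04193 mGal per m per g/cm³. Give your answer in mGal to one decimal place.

162.3

Drift-corrected reading = 983193.51 − (-0.067) = 983193.577 mGal
Free-air correction = 0.3086 × 600.0 = 185.16 mGal
Free-air anomaly = 983193.577 − 983152.46 + (185.16) = 226.277 mGal
Bouguer slab correction = 0.04193 × 2.62 × 600.0 = 65.91 mGal
Simple Bouguer anomaly = 226.277 − (65.91) = 160.367 mGal
Complete Bouguer anomaly = 160.367 + 1.94 = 162.307 mGal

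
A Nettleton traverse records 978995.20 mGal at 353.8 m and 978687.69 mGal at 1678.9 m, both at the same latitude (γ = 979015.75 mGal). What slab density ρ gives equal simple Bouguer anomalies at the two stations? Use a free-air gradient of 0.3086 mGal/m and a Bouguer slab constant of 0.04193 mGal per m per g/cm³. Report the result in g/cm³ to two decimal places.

Δg_obs = 978687.69 − 978995.20 = -307.51 mGal over Δh = 1678.9 − 353.8 = 1325.1 m
Equal Bouguer anomalies ⇒ Δg_obs + (0.3086 − 0.04193ρ)·Δh = 0
0.3086 − 0.04193ρ = −Δg_obs/Δh = 0.23207
ρ = (0.3086 − 0.23207) / 0.04193 = 1.83 g/cm³

1.83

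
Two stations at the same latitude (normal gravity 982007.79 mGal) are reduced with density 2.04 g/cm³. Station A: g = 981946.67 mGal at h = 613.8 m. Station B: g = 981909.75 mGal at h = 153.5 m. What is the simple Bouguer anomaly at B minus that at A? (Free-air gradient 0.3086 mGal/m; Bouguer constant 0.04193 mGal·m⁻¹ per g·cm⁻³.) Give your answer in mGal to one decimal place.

Δg_SB(A) = 981946.67 − 982007.79 + 0.3086×613.8 − 0.04193×2.04×613.8 = 75.80 mGal
Δg_SB(B) = 981909.75 − 982007.79 + 0.3086×153.5 − 0.04193×2.04×153.5 = -63.80 mGal
Difference = -63.80 − (75.80) = -139.60 mGal

-139.6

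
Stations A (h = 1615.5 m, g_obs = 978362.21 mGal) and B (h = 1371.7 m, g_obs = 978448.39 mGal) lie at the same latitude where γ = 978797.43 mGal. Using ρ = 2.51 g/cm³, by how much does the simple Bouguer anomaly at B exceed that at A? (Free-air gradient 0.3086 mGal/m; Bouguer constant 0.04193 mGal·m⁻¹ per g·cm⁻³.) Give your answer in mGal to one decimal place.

Δg_SB(A) = 978362.21 − 978797.43 + 0.3086×1615.5 − 0.04193×2.51×1615.5 = -106.70 mGal
Δg_SB(B) = 978448.39 − 978797.43 + 0.3086×1371.7 − 0.04193×2.51×1371.7 = -70.10 mGal
Difference = -70.10 − (-106.70) = 36.60 mGal

36.6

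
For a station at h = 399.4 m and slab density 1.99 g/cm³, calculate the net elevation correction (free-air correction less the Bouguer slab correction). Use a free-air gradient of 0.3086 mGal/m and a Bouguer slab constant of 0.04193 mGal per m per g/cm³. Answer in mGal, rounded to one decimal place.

Combined gradient = 0.3086 − 0.04193 × 1.99 = 0.2251593 mGal/m
Combined elevation correction = 0.2251593 × 399.4 = 89.9 mGal

89.9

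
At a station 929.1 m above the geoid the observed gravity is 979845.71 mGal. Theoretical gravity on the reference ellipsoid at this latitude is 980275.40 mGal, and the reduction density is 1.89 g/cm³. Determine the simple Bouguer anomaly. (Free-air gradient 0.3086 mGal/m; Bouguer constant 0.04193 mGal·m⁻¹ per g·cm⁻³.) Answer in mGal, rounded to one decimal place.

-216.6

Free-air correction = 0.3086 × 929.1 = 286.72 mGal
Free-air anomaly = 979845.71 − 980275.40 + (286.72) = -142.97 mGal
Bouguer slab correction = 0.04193 × 1.89 × 929.1 = 73.63 mGal
Simple Bouguer anomaly = -142.97 − (73.63) = -216.60 mGal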